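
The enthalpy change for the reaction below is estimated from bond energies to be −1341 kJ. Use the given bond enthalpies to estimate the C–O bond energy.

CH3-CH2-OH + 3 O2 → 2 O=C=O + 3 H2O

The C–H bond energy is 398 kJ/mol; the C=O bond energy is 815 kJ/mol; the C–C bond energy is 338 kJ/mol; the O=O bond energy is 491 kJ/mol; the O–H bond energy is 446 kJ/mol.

D(C–O) ≈ 348 kJ/mol

Let D be the C–O bond energy.
Σ(broken) = 1×338 + 5×398 + 1×D + 1×446 + 3×491 = 4247 + D
Σ(formed) = 4×815 + 6×446 = 5936
ΔH = Σ(broken) − Σ(formed) = (4247 + D) − (5936) = −1689 + D
Setting this equal to −1341 kJ gives D = 348 kJ/mol.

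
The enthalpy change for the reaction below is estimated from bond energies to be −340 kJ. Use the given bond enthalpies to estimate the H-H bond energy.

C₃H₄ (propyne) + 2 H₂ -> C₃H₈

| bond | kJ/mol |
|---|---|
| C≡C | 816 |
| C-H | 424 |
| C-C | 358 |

D(H-H) ≈ 449 kJ/mol

Let D be the H-H bond energy.
Σ(broken) = 1×816 + 1×358 + 4×424 + 2×D = 2870 + 2D
Σ(formed) = 2×358 + 8×424 = 4108
ΔH = Σ(broken) − Σ(formed) = (2870 + 2D) − (4108) = −1238 + 2D
Setting this equal to −340 kJ gives 2D = 898, so D = 449 kJ/mol.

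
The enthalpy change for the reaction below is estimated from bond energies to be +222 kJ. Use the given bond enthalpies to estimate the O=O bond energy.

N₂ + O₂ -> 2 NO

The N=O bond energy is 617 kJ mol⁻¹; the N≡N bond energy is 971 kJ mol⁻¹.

D(O=O) ≈ 485 kJ/mol

Let D be the O=O bond energy.
Σ(broken) = 1×971 + 1×D = 971 + D
Σ(formed) = 2×617 = 1234
ΔH = Σ(broken) − Σ(formed) = (971 + D) − (1234) = −263 + D
Setting this equal to +222 kJ gives D = 485 kJ/mol.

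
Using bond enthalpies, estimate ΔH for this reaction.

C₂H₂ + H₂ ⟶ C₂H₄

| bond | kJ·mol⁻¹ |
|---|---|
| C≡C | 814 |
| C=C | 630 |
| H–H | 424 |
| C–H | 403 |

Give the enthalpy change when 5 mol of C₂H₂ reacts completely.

ΔH = −990 kJ

Bonds broken (reactants):
  C≡C: 1 × 814 = 814
  C–H: 2 × 403 = 806
  H–H: 1 × 424 = 424
  Σ(broken) = 2044 kJ
Bonds formed (products):
  C–H: 4 × 403 = 1612
  C=C: 1 × 630 = 630
  Σ(formed) = 2242 kJ
ΔH = Σ(broken) − Σ(formed) = 2044 − 2242 = −198 kJ
For 5× the reaction as written: 5 × (−198) = −990 kJ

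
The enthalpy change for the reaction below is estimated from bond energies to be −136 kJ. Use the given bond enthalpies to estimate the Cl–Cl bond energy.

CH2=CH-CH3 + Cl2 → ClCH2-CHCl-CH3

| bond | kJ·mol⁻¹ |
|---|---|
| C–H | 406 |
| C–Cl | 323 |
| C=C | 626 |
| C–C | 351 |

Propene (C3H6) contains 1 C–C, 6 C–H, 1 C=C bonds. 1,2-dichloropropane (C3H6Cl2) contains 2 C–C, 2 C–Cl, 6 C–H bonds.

Let D be the Cl–Cl bond energy.
Σ(broken) = 1×351 + 6×406 + 1×626 + 1×D = 3413 + D
Σ(formed) = 2×351 + 2×323 + 6×406 = 3784
ΔH = Σ(broken) − Σ(formed) = (3413 + D) − (3784) = −371 + D
Setting this equal to −136 kJ gives D = 235 kJ/mol.

D(Cl–Cl) ≈ 235 kJ/mol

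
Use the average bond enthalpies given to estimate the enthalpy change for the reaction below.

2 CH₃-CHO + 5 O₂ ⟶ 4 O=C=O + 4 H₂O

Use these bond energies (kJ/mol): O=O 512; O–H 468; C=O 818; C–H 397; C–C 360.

ΔH ≈ −2196 kJ

Bonds broken (reactants):
  C–C: 2 × 360 = 720
  C–H: 8 × 397 = 3176
  C=O: 2 × 818 = 1636
  O=O: 5 × 512 = 2560
  Σ(broken) = 8092 kJ
Bonds formed (products):
  C=O: 8 × 818 = 6544
  O–H: 8 × 468 = 3744
  Σ(formed) = 10288 kJ
ΔH = Σ(broken) − Σ(formed) = 8092 − 10288 = −2196 kJ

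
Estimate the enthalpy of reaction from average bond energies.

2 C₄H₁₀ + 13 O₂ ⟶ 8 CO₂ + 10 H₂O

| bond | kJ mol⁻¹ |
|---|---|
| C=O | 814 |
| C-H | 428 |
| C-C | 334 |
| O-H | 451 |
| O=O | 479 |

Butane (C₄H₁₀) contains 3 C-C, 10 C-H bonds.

ΔH ≈ −5253 kJ

Bonds broken (reactants):
  C-C: 6 × 334 = 2004
  C-H: 20 × 428 = 8560
  O=O: 13 × 479 = 6227
  Σ(broken) = 16791 kJ
Bonds formed (products):
  C=O: 16 × 814 = 13024
  O-H: 20 × 451 = 9020
  Σ(formed) = 22044 kJ
ΔH = Σ(broken) − Σ(formed) = 16791 − 22044 = −5253 kJ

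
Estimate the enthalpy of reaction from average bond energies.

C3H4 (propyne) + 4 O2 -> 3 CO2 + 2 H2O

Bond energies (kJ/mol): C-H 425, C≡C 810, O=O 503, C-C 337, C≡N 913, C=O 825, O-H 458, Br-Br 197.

ΔH ≈ −1923 kJ

Bonds broken (reactants):
  C≡C: 1 × 810 = 810
  C-C: 1 × 337 = 337
  C-H: 4 × 425 = 1700
  O=O: 4 × 503 = 2012
  Σ(broken) = 4859 kJ
Bonds formed (products):
  C=O: 6 × 825 = 4950
  O-H: 4 × 458 = 1832
  Σ(formed) = 6782 kJ
ΔH = Σ(broken) − Σ(formed) = 4859 − 6782 = −1923 kJ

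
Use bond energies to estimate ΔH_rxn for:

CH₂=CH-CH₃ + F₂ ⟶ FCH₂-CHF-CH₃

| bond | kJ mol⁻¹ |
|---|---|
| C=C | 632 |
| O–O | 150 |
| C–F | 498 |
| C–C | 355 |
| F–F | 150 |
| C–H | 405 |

Bonds broken (reactants):
  C–C: 1 × 355 = 355
  C–H: 6 × 405 = 2430
  C=C: 1 × 632 = 632
  F–F: 1 × 150 = 150
  Σ(broken) = 3567 kJ
Bonds formed (products):
  C–C: 2 × 355 = 710
  C–F: 2 × 498 = 996
  C–H: 6 × 405 = 2430
  Σ(formed) = 4136 kJ
ΔH = Σ(broken) − Σ(formed) = 3567 − 4136 = −569 kJ

ΔH ≈ −569 kJ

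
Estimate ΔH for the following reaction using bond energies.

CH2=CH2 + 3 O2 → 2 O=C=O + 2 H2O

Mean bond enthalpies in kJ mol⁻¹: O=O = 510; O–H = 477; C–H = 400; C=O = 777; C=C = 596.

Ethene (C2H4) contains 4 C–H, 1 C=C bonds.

ΔH ≈ −1290 kJ

Bonds broken (reactants):
  C–H: 4 × 400 = 1600
  C=C: 1 × 596 = 596
  O=O: 3 × 510 = 1530
  Σ(broken) = 3726 kJ
Bonds formed (products):
  C=O: 4 × 777 = 3108
  O–H: 4 × 477 = 1908
  Σ(formed) = 5016 kJ
ΔH = Σ(broken) − Σ(formed) = 3726 − 5016 = −1290 kJ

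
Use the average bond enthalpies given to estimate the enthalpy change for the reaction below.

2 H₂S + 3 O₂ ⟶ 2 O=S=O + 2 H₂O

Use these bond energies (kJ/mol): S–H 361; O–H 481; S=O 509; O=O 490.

ΔH ≈ −1046 kJ

Bonds broken (reactants):
  O=O: 3 × 490 = 1470
  S–H: 4 × 361 = 1444
  Σ(broken) = 2914 kJ
Bonds formed (products):
  O–H: 4 × 481 = 1924
  S=O: 4 × 509 = 2036
  Σ(formed) = 3960 kJ
ΔH = Σ(broken) − Σ(formed) = 2914 − 3960 = −1046 kJ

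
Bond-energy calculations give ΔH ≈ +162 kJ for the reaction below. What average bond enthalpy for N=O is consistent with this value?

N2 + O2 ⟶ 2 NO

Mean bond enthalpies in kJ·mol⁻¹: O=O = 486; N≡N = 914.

D(N=O) ≈ 619 kJ/mol

Let D be the N=O bond energy.
Σ(broken) = 1×914 + 1×486 = 1400
Σ(formed) = 2×D = 2D
ΔH = Σ(broken) − Σ(formed) = (1400) − (2D) = +1400 − 2D
Setting this equal to +162 kJ gives 2D = 1238, so D = 619 kJ/mol.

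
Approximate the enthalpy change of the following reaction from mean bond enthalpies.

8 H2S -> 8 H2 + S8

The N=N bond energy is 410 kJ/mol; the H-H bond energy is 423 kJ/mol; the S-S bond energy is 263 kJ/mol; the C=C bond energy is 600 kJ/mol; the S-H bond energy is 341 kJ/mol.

ΔH ≈ −32 kJ

Bonds broken (reactants):
  S-H: 16 × 341 = 5456
  Σ(broken) = 5456 kJ
Bonds formed (products):
  H-H: 8 × 423 = 3384
  S-S: 8 × 263 = 2104
  Σ(formed) = 5488 kJ
ΔH = Σ(broken) − Σ(formed) = 5456 − 5488 = −32 kJ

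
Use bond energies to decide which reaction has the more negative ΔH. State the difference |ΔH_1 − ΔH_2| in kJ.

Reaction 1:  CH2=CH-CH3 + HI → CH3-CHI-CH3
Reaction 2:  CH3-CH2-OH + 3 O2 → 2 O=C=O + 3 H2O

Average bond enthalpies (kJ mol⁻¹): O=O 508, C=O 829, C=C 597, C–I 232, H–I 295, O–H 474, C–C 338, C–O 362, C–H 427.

Reaction 2, by 1222 kJ

Reaction 1:
  Bonds broken (reactants):
    C–C: 1 × 338 = 338
    C–H: 6 × 427 = 2562
    C=C: 1 × 597 = 597
    H–I: 1 × 295 = 295
    Σ(broken) = 3792 kJ
  Bonds formed (products):
    C–C: 2 × 338 = 676
    C–H: 7 × 427 = 2989
    C–I: 1 × 232 = 232
    Σ(formed) = 3897 kJ
  ΔH_1 = 3792 − 3897 = −105 kJ
Reaction 2:
  Bonds broken (reactants):
    C–C: 1 × 338 = 338
    C–H: 5 × 427 = 2135
    C–O: 1 × 362 = 362
    O–H: 1 × 474 = 474
    O=O: 3 × 508 = 1524
    Σ(broken) = 4833 kJ
  Bonds formed (products):
    C=O: 4 × 829 = 3316
    O–H: 6 × 474 = 2844
    Σ(formed) = 6160 kJ
  ΔH_2 = 4833 − 6160 = −1327 kJ
ΔH_1 − ΔH_2 = +1222 kJ, so reaction 2 has the more negative ΔH; |ΔH_1 − ΔH_2| = 1222 kJ.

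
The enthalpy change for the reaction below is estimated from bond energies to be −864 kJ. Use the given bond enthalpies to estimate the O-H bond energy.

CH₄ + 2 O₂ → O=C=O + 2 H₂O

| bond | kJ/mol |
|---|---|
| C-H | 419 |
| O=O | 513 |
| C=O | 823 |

Let D be the O-H bond energy.
Σ(broken) = 4×419 + 2×513 = 2702
Σ(formed) = 2×823 + 4×D = 1646 + 4D
ΔH = Σ(broken) − Σ(formed) = (2702) − (1646 + 4D) = +1056 − 4D
Setting this equal to −864 kJ gives 4D = 1920, so D = 480 kJ/mol.

D(O-H) ≈ 480 kJ/mol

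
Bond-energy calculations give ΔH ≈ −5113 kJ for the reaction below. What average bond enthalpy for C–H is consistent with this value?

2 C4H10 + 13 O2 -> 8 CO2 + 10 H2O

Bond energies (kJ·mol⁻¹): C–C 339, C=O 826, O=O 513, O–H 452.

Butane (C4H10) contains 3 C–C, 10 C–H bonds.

D(C–H) ≈ 422 kJ/mol

Let D be the C–H bond energy.
Σ(broken) = 6×339 + 20×D + 13×513 = 8703 + 20D
Σ(formed) = 16×826 + 20×452 = 22256
ΔH = Σ(broken) − Σ(formed) = (8703 + 20D) − (22256) = −13553 + 20D
Setting this equal to −5113 kJ gives 20D = 8440, so D = 422 kJ/mol.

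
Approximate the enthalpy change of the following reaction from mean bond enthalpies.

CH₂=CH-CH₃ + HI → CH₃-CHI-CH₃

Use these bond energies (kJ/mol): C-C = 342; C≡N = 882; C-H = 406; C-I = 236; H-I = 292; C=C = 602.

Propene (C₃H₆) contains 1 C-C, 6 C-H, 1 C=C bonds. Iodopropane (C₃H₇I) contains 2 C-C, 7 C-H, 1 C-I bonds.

ΔH ≈ −90 kJ

Bonds broken (reactants):
  C-C: 1 × 342 = 342
  C-H: 6 × 406 = 2436
  C=C: 1 × 602 = 602
  H-I: 1 × 292 = 292
  Σ(broken) = 3672 kJ
Bonds formed (products):
  C-C: 2 × 342 = 684
  C-H: 7 × 406 = 2842
  C-I: 1 × 236 = 236
  Σ(formed) = 3762 kJ
ΔH = Σ(broken) − Σ(formed) = 3672 − 3762 = −90 kJ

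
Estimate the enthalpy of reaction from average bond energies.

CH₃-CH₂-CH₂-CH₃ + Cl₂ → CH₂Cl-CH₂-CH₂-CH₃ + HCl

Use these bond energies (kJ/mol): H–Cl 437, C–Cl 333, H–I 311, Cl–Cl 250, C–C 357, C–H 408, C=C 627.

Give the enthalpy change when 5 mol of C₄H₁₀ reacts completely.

Bonds broken (reactants):
  C–C: 3 × 357 = 1071
  C–H: 10 × 408 = 4080
  Cl–Cl: 1 × 250 = 250
  Σ(broken) = 5401 kJ
Bonds formed (products):
  C–C: 3 × 357 = 1071
  C–Cl: 1 × 333 = 333
  C–H: 9 × 408 = 3672
  H–Cl: 1 × 437 = 437
  Σ(formed) = 5513 kJ
ΔH = Σ(broken) − Σ(formed) = 5401 − 5513 = −112 kJ
For 5× the reaction as written: 5 × (−112) = −560 kJ

ΔH = −560 kJ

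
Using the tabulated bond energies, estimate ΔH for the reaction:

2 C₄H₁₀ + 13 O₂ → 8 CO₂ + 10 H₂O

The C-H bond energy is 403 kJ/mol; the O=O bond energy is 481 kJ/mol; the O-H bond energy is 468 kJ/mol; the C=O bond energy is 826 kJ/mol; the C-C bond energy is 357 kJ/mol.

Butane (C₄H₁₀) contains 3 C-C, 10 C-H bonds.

Bonds broken (reactants):
  C-C: 6 × 357 = 2142
  C-H: 20 × 403 = 8060
  O=O: 13 × 481 = 6253
  Σ(broken) = 16455 kJ
Bonds formed (products):
  C=O: 16 × 826 = 13216
  O-H: 20 × 468 = 9360
  Σ(formed) = 22576 kJ
ΔH = Σ(broken) − Σ(formed) = 16455 − 22576 = −6121 kJ

ΔH ≈ −6121 kJ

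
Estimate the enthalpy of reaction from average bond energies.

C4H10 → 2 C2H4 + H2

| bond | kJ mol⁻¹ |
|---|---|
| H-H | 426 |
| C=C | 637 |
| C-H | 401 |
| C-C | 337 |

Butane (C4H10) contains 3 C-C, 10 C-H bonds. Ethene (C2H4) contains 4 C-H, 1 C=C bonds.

Bonds broken (reactants):
  C-C: 3 × 337 = 1011
  C-H: 10 × 401 = 4010
  Σ(broken) = 5021 kJ
Bonds formed (products):
  C-H: 8 × 401 = 3208
  C=C: 2 × 637 = 1274
  H-H: 1 × 426 = 426
  Σ(formed) = 4908 kJ
ΔH = Σ(broken) − Σ(formed) = 5021 − 4908 = +113 kJ

ΔH ≈ +113 kJ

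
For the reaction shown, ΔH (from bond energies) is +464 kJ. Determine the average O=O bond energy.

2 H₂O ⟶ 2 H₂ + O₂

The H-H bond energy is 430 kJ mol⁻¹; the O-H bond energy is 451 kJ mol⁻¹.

D(O=O) ≈ 480 kJ/mol

Let D be the O=O bond energy.
Σ(broken) = 4×451 = 1804
Σ(formed) = 2×430 + 1×D = 860 + D
ΔH = Σ(broken) − Σ(formed) = (1804) − (860 + D) = +944 − D
Setting this equal to +464 kJ gives D = 480 kJ/mol.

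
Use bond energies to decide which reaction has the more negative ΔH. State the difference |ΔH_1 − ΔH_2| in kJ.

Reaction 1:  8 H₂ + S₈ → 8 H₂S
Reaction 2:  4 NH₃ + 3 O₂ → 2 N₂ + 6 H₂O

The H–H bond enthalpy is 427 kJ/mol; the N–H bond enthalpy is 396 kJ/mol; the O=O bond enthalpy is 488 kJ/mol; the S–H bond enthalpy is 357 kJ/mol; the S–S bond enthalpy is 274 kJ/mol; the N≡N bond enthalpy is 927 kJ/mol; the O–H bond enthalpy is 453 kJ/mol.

Reaction 1:
  Bonds broken (reactants):
    H–H: 8 × 427 = 3416
    S–S: 8 × 274 = 2192
    Σ(broken) = 5608 kJ
  Bonds formed (products):
    S–H: 16 × 357 = 5712
    Σ(formed) = 5712 kJ
  ΔH_1 = 5608 − 5712 = −104 kJ
Reaction 2:
  Bonds broken (reactants):
    N–H: 12 × 396 = 4752
    O=O: 3 × 488 = 1464
    Σ(broken) = 6216 kJ
  Bonds formed (products):
    N≡N: 2 × 927 = 1854
    O–H: 12 × 453 = 5436
    Σ(formed) = 7290 kJ
  ΔH_2 = 6216 − 7290 = −1074 kJ
ΔH_1 − ΔH_2 = +970 kJ, so reaction 2 has the more negative ΔH; |ΔH_1 − ΔH_2| = 970 kJ.

Reaction 2, by 970 kJ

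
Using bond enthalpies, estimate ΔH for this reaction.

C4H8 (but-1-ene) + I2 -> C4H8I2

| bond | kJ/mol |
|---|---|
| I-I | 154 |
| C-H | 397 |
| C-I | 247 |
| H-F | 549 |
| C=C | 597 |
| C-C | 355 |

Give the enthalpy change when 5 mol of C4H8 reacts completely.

ΔH = −490 kJ

Bonds broken (reactants):
  C-C: 2 × 355 = 710
  C-H: 8 × 397 = 3176
  C=C: 1 × 597 = 597
  I-I: 1 × 154 = 154
  Σ(broken) = 4637 kJ
Bonds formed (products):
  C-C: 3 × 355 = 1065
  C-H: 8 × 397 = 3176
  C-I: 2 × 247 = 494
  Σ(formed) = 4735 kJ
ΔH = Σ(broken) − Σ(formed) = 4637 − 4735 = −98 kJ
For 5× the reaction as written: 5 × (−98) = −490 kJ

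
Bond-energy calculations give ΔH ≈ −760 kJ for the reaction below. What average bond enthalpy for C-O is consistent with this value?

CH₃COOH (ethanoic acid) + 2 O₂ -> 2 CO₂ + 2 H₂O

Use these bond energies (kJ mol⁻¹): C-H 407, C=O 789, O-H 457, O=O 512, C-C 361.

Let D be the C-O bond energy.
Σ(broken) = 1×361 + 3×407 + 1×D + 1×789 + 1×457 + 2×512 = 3852 + D
Σ(formed) = 4×789 + 4×457 = 4984
ΔH = Σ(broken) − Σ(formed) = (3852 + D) − (4984) = −1132 + D
Setting this equal to −760 kJ gives D = 372 kJ/mol.

D(C-O) ≈ 372 kJ/mol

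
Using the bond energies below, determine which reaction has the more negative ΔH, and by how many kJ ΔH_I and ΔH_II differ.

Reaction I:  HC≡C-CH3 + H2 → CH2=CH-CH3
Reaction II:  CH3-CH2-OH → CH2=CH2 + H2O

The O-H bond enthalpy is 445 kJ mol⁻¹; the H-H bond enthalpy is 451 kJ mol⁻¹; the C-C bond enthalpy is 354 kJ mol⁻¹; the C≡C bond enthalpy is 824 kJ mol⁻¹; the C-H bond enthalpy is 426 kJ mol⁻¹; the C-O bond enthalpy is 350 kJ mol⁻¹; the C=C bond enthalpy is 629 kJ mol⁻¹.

Reaction I, by 262 kJ

Reaction I:
  Bonds broken (reactants):
    C≡C: 1 × 824 = 824
    C-C: 1 × 354 = 354
    C-H: 4 × 426 = 1704
    H-H: 1 × 451 = 451
    Σ(broken) = 3333 kJ
  Bonds formed (products):
    C-C: 1 × 354 = 354
    C-H: 6 × 426 = 2556
    C=C: 1 × 629 = 629
    Σ(formed) = 3539 kJ
  ΔH_I = 3333 − 3539 = −206 kJ
Reaction II:
  Bonds broken (reactants):
    C-C: 1 × 354 = 354
    C-H: 5 × 426 = 2130
    C-O: 1 × 350 = 350
    O-H: 1 × 445 = 445
    Σ(broken) = 3279 kJ
  Bonds formed (products):
    C-H: 4 × 426 = 1704
    C=C: 1 × 629 = 629
    O-H: 2 × 445 = 890
    Σ(formed) = 3223 kJ
  ΔH_II = 3279 − 3223 = +56 kJ
ΔH_I − ΔH_II = −262 kJ, so reaction I has the more negative ΔH; |ΔH_I − ΔH_II| = 262 kJ.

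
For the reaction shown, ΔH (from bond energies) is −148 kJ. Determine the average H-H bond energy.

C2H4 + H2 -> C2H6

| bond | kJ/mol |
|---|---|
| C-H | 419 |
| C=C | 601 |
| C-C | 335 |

Let D be the H-H bond energy.
Σ(broken) = 4×419 + 1×601 + 1×D = 2277 + D
Σ(formed) = 1×335 + 6×419 = 2849
ΔH = Σ(broken) − Σ(formed) = (2277 + D) − (2849) = −572 + D
Setting this equal to −148 kJ gives D = 424 kJ/mol.

D(H-H) ≈ 424 kJ/mol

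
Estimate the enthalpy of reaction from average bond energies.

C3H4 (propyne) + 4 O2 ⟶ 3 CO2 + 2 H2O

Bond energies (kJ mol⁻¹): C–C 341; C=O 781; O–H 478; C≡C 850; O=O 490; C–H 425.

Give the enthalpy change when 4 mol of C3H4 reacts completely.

Bonds broken (reactants):
  C≡C: 1 × 850 = 850
  C–C: 1 × 341 = 341
  C–H: 4 × 425 = 1700
  O=O: 4 × 490 = 1960
  Σ(broken) = 4851 kJ
Bonds formed (products):
  C=O: 6 × 781 = 4686
  O–H: 4 × 478 = 1912
  Σ(formed) = 6598 kJ
ΔH = Σ(broken) − Σ(formed) = 4851 − 6598 = −1747 kJ
For 4× the reaction as written: 4 × (−1747) = −6988 kJ

ΔH = −6988 kJ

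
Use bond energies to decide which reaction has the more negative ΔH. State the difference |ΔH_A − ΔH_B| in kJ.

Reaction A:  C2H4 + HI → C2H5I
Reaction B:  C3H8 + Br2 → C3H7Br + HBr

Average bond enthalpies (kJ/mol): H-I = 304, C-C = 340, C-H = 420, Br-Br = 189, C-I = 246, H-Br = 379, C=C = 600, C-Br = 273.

Reaction A, by 59 kJ

Reaction A:
  Bonds broken (reactants):
    C-H: 4 × 420 = 1680
    C=C: 1 × 600 = 600
    H-I: 1 × 304 = 304
    Σ(broken) = 2584 kJ
  Bonds formed (products):
    C-C: 1 × 340 = 340
    C-H: 5 × 420 = 2100
    C-I: 1 × 246 = 246
    Σ(formed) = 2686 kJ
  ΔH_A = 2584 − 2686 = −102 kJ
Reaction B:
  Bonds broken (reactants):
    Br-Br: 1 × 189 = 189
    C-C: 2 × 340 = 680
    C-H: 8 × 420 = 3360
    Σ(broken) = 4229 kJ
  Bonds formed (products):
    C-Br: 1 × 273 = 273
    C-C: 2 × 340 = 680
    C-H: 7 × 420 = 2940
    H-Br: 1 × 379 = 379
    Σ(formed) = 4272 kJ
  ΔH_B = 4229 − 4272 = −43 kJ
ΔH_A − ΔH_B = −59 kJ, so reaction A has the more negative ΔH; |ΔH_A − ΔH_B| = 59 kJ.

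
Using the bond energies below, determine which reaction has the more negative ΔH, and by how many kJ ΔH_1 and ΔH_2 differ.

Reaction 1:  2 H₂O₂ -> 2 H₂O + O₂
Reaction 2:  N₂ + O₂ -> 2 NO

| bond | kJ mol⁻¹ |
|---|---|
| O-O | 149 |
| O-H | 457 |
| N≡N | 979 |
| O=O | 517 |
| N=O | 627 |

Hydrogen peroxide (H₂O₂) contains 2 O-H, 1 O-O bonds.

Reaction 1:
  Bonds broken (reactants):
    O-H: 4 × 457 = 1828
    O-O: 2 × 149 = 298
    Σ(broken) = 2126 kJ
  Bonds formed (products):
    O-H: 4 × 457 = 1828
    O=O: 1 × 517 = 517
    Σ(formed) = 2345 kJ
  ΔH_1 = 2126 − 2345 = −219 kJ
Reaction 2:
  Bonds broken (reactants):
    N≡N: 1 × 979 = 979
    O=O: 1 × 517 = 517
    Σ(broken) = 1496 kJ
  Bonds formed (products):
    N=O: 2 × 627 = 1254
    Σ(formed) = 1254 kJ
  ΔH_2 = 1496 − 1254 = +242 kJ
ΔH_1 − ΔH_2 = −461 kJ, so reaction 1 has the more negative ΔH; |ΔH_1 − ΔH_2| = 461 kJ.

Reaction 1, by 461 kJ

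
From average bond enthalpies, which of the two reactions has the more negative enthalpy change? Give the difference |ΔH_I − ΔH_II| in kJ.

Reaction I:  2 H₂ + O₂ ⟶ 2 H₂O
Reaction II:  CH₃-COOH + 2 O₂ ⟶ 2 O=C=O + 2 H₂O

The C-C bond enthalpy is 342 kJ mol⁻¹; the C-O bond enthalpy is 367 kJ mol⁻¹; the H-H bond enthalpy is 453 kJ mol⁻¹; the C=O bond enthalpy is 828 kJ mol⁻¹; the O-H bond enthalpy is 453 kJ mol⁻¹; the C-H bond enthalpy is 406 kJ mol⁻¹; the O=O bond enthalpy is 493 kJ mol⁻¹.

Reaction II, by 517 kJ

Reaction I:
  Bonds broken (reactants):
    H-H: 2 × 453 = 906
    O=O: 1 × 493 = 493
    Σ(broken) = 1399 kJ
  Bonds formed (products):
    O-H: 4 × 453 = 1812
    Σ(formed) = 1812 kJ
  ΔH_I = 1399 − 1812 = −413 kJ
Reaction II:
  Bonds broken (reactants):
    C-C: 1 × 342 = 342
    C-H: 3 × 406 = 1218
    C-O: 1 × 367 = 367
    C=O: 1 × 828 = 828
    O-H: 1 × 453 = 453
    O=O: 2 × 493 = 986
    Σ(broken) = 4194 kJ
  Bonds formed (products):
    C=O: 4 × 828 = 3312
    O-H: 4 × 453 = 1812
    Σ(formed) = 5124 kJ
  ΔH_II = 4194 − 5124 = −930 kJ
ΔH_I − ΔH_II = +517 kJ, so reaction II has the more negative ΔH; |ΔH_I − ΔH_II| = 517 kJ.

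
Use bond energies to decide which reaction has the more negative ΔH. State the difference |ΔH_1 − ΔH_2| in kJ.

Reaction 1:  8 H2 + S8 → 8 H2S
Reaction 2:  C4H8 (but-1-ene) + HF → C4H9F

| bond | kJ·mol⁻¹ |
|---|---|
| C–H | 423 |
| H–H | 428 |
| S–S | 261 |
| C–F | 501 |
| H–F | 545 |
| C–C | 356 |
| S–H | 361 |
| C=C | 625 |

Reaction 1, by 154 kJ

Reaction 1:
  Bonds broken (reactants):
    H–H: 8 × 428 = 3424
    S–S: 8 × 261 = 2088
    Σ(broken) = 5512 kJ
  Bonds formed (products):
    S–H: 16 × 361 = 5776
    Σ(formed) = 5776 kJ
  ΔH_1 = 5512 − 5776 = −264 kJ
Reaction 2:
  Bonds broken (reactants):
    C–C: 2 × 356 = 712
    C–H: 8 × 423 = 3384
    C=C: 1 × 625 = 625
    H–F: 1 × 545 = 545
    Σ(broken) = 5266 kJ
  Bonds formed (products):
    C–C: 3 × 356 = 1068
    C–F: 1 × 501 = 501
    C–H: 9 × 423 = 3807
    Σ(formed) = 5376 kJ
  ΔH_2 = 5266 − 5376 = −110 kJ
ΔH_1 − ΔH_2 = −154 kJ, so reaction 1 has the more negative ΔH; |ΔH_1 − ΔH_2| = 154 kJ.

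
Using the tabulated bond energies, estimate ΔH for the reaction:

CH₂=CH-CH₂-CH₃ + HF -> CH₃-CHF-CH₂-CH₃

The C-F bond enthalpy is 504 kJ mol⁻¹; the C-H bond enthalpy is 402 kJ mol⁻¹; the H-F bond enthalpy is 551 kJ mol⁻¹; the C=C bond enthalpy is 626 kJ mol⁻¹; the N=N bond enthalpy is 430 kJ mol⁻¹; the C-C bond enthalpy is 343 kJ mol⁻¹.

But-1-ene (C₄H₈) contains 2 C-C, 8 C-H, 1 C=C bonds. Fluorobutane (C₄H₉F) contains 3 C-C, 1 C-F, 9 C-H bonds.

Bonds broken (reactants):
  C-C: 2 × 343 = 686
  C-H: 8 × 402 = 3216
  C=C: 1 × 626 = 626
  H-F: 1 × 551 = 551
  Σ(broken) = 5079 kJ
Bonds formed (products):
  C-C: 3 × 343 = 1029
  C-F: 1 × 504 = 504
  C-H: 9 × 402 = 3618
  Σ(formed) = 5151 kJ
ΔH = Σ(broken) − Σ(formed) = 5079 − 5151 = −72 kJ

ΔH ≈ −72 kJ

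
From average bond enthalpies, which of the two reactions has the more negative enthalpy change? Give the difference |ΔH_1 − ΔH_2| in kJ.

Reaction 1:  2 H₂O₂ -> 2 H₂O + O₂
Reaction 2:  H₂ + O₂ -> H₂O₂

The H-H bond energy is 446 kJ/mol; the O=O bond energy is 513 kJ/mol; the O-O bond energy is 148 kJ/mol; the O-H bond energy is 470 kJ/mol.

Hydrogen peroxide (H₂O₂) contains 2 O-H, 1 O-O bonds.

Reaction 1, by 88 kJ

Reaction 1:
  Bonds broken (reactants):
    O-H: 4 × 470 = 1880
    O-O: 2 × 148 = 296
    Σ(broken) = 2176 kJ
  Bonds formed (products):
    O-H: 4 × 470 = 1880
    O=O: 1 × 513 = 513
    Σ(formed) = 2393 kJ
  ΔH_1 = 2176 − 2393 = −217 kJ
Reaction 2:
  Bonds broken (reactants):
    H-H: 1 × 446 = 446
    O=O: 1 × 513 = 513
    Σ(broken) = 959 kJ
  Bonds formed (products):
    O-H: 2 × 470 = 940
    O-O: 1 × 148 = 148
    Σ(formed) = 1088 kJ
  ΔH_2 = 959 − 1088 = −129 kJ
ΔH_1 − ΔH_2 = −88 kJ, so reaction 1 has the more negative ΔH; |ΔH_1 − ΔH_2| = 88 kJ.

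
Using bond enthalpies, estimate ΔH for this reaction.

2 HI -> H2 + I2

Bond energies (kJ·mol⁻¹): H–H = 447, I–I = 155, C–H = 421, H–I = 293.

Bonds broken (reactants):
  H–I: 2 × 293 = 586
  Σ(broken) = 586 kJ
Bonds formed (products):
  H–H: 1 × 447 = 447
  I–I: 1 × 155 = 155
  Σ(formed) = 602 kJ
ΔH = Σ(broken) − Σ(formed) = 586 − 602 = −16 kJ

ΔH ≈ −16 kJ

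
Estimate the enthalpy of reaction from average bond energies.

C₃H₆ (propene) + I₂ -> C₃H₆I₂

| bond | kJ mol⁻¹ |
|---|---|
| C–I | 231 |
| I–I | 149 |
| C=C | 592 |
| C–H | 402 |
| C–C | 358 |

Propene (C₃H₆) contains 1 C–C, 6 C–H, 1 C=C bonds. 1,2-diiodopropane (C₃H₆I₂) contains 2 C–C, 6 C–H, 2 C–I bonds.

ΔH ≈ −79 kJ

Bonds broken (reactants):
  C–C: 1 × 358 = 358
  C–H: 6 × 402 = 2412
  C=C: 1 × 592 = 592
  I–I: 1 × 149 = 149
  Σ(broken) = 3511 kJ
Bonds formed (products):
  C–C: 2 × 358 = 716
  C–H: 6 × 402 = 2412
  C–I: 2 × 231 = 462
  Σ(formed) = 3590 kJ
ΔH = Σ(broken) − Σ(formed) = 3511 − 3590 = −79 kJ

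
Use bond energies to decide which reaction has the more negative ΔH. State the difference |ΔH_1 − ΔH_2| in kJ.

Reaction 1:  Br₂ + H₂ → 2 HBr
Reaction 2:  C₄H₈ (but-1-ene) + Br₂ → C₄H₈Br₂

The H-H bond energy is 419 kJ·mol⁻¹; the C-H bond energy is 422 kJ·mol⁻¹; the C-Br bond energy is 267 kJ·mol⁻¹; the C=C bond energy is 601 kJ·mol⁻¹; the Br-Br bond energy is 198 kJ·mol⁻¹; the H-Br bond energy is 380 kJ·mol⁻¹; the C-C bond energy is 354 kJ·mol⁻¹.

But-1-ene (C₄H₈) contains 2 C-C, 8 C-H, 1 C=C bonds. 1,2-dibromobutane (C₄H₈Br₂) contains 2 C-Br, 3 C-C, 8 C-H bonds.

Reaction 1, by 54 kJ

Reaction 1:
  Bonds broken (reactants):
    Br-Br: 1 × 198 = 198
    H-H: 1 × 419 = 419
    Σ(broken) = 617 kJ
  Bonds formed (products):
    H-Br: 2 × 380 = 760
    Σ(formed) = 760 kJ
  ΔH_1 = 617 − 760 = −143 kJ
Reaction 2:
  Bonds broken (reactants):
    Br-Br: 1 × 198 = 198
    C-C: 2 × 354 = 708
    C-H: 8 × 422 = 3376
    C=C: 1 × 601 = 601
    Σ(broken) = 4883 kJ
  Bonds formed (products):
    C-Br: 2 × 267 = 534
    C-C: 3 × 354 = 1062
    C-H: 8 × 422 = 3376
    Σ(formed) = 4972 kJ
  ΔH_2 = 4883 − 4972 = −89 kJ
ΔH_1 − ΔH_2 = −54 kJ, so reaction 1 has the more negative ΔH; |ΔH_1 − ΔH_2| = 54 kJ.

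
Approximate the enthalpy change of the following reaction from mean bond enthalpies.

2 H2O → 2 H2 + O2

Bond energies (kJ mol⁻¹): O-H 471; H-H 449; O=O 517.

ΔH ≈ +469 kJ

Bonds broken (reactants):
  O-H: 4 × 471 = 1884
  Σ(broken) = 1884 kJ
Bonds formed (products):
  H-H: 2 × 449 = 898
  O=O: 1 × 517 = 517
  Σ(formed) = 1415 kJ
ΔH = Σ(broken) − Σ(formed) = 1884 − 1415 = +469 kJ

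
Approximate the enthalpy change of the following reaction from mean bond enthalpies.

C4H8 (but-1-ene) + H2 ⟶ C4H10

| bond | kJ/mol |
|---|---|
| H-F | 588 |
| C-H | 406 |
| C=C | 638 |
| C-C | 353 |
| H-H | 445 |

Bonds broken (reactants):
  C-C: 2 × 353 = 706
  C-H: 8 × 406 = 3248
  C=C: 1 × 638 = 638
  H-H: 1 × 445 = 445
  Σ(broken) = 5037 kJ
Bonds formed (products):
  C-C: 3 × 353 = 1059
  C-H: 10 × 406 = 4060
  Σ(formed) = 5119 kJ
ΔH = Σ(broken) − Σ(formed) = 5037 − 5119 = −82 kJ

ΔH ≈ −82 kJ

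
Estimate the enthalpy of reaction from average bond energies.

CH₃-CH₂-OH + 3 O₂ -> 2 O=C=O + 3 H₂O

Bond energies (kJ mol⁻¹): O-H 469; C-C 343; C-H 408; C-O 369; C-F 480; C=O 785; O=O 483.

Bonds broken (reactants):
  C-C: 1 × 343 = 343
  C-H: 5 × 408 = 2040
  C-O: 1 × 369 = 369
  O-H: 1 × 469 = 469
  O=O: 3 × 483 = 1449
  Σ(broken) = 4670 kJ
Bonds formed (products):
  C=O: 4 × 785 = 3140
  O-H: 6 × 469 = 2814
  Σ(formed) = 5954 kJ
ΔH = Σ(broken) − Σ(formed) = 4670 − 5954 = −1284 kJ

ΔH ≈ −1284 kJ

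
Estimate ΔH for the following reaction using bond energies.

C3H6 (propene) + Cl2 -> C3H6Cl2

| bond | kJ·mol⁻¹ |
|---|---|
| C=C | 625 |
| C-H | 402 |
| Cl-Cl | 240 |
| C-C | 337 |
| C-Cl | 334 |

ΔH ≈ −140 kJ

Bonds broken (reactants):
  C-C: 1 × 337 = 337
  C-H: 6 × 402 = 2412
  C=C: 1 × 625 = 625
  Cl-Cl: 1 × 240 = 240
  Σ(broken) = 3614 kJ
Bonds formed (products):
  C-C: 2 × 337 = 674
  C-Cl: 2 × 334 = 668
  C-H: 6 × 402 = 2412
  Σ(formed) = 3754 kJ
ΔH = Σ(broken) − Σ(formed) = 3614 − 3754 = −140 kJ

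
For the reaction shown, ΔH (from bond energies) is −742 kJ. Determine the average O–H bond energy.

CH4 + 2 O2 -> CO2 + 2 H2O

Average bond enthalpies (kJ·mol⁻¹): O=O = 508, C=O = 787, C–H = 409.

D(O–H) ≈ 455 kJ/mol

Let D be the O–H bond energy.
Σ(broken) = 4×409 + 2×508 = 2652
Σ(formed) = 2×787 + 4×D = 1574 + 4D
ΔH = Σ(broken) − Σ(formed) = (2652) − (1574 + 4D) = +1078 − 4D
Setting this equal to −742 kJ gives 4D = 1820, so D = 455 kJ/mol.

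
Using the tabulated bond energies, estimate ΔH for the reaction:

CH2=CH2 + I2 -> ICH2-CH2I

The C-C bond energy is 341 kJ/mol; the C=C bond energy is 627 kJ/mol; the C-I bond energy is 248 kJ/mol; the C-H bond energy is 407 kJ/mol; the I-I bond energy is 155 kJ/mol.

ΔH ≈ −55 kJ

Bonds broken (reactants):
  C-H: 4 × 407 = 1628
  C=C: 1 × 627 = 627
  I-I: 1 × 155 = 155
  Σ(broken) = 2410 kJ
Bonds formed (products):
  C-C: 1 × 341 = 341
  C-H: 4 × 407 = 1628
  C-I: 2 × 248 = 496
  Σ(formed) = 2465 kJ
ΔH = Σ(broken) − Σ(formed) = 2410 − 2465 = −55 kJ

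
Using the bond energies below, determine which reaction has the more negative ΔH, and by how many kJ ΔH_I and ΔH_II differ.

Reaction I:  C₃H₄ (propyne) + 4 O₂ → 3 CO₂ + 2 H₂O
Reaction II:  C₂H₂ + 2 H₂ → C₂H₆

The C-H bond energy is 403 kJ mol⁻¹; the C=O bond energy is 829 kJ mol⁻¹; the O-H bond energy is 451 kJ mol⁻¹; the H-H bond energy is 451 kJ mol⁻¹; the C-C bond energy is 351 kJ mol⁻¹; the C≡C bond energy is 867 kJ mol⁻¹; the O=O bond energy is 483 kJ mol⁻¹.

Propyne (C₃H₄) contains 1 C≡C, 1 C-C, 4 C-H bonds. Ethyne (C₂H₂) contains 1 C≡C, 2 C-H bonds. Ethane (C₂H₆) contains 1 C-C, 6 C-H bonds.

Reaction I:
  Bonds broken (reactants):
    C≡C: 1 × 867 = 867
    C-C: 1 × 351 = 351
    C-H: 4 × 403 = 1612
    O=O: 4 × 483 = 1932
    Σ(broken) = 4762 kJ
  Bonds formed (products):
    C=O: 6 × 829 = 4974
    O-H: 4 × 451 = 1804
    Σ(formed) = 6778 kJ
  ΔH_I = 4762 − 6778 = −2016 kJ
Reaction II:
  Bonds broken (reactants):
    C≡C: 1 × 867 = 867
    C-H: 2 × 403 = 806
    H-H: 2 × 451 = 902
    Σ(broken) = 2575 kJ
  Bonds formed (products):
    C-C: 1 × 351 = 351
    C-H: 6 × 403 = 2418
    Σ(formed) = 2769 kJ
  ΔH_II = 2575 − 2769 = −194 kJ
ΔH_I − ΔH_II = −1822 kJ, so reaction I has the more negative ΔH; |ΔH_I − ΔH_II| = 1822 kJ.

Reaction I, by 1822 kJ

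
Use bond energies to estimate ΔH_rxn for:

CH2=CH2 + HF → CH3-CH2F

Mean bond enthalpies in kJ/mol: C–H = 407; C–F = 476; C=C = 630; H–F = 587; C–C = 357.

ΔH ≈ −23 kJ

Bonds broken (reactants):
  C–H: 4 × 407 = 1628
  C=C: 1 × 630 = 630
  H–F: 1 × 587 = 587
  Σ(broken) = 2845 kJ
Bonds formed (products):
  C–C: 1 × 357 = 357
  C–F: 1 × 476 = 476
  C–H: 5 × 407 = 2035
  Σ(formed) = 2868 kJ
ΔH = Σ(broken) − Σ(formed) = 2845 − 2868 = −23 kJ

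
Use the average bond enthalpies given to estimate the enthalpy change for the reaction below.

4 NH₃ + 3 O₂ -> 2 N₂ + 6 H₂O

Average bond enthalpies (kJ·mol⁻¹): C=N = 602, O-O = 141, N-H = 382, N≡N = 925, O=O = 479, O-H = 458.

Bonds broken (reactants):
  N-H: 12 × 382 = 4584
  O=O: 3 × 479 = 1437
  Σ(broken) = 6021 kJ
Bonds formed (products):
  N≡N: 2 × 925 = 1850
  O-H: 12 × 458 = 5496
  Σ(formed) = 7346 kJ
ΔH = Σ(broken) − Σ(formed) = 6021 − 7346 = −1325 kJ

ΔH ≈ −1325 kJ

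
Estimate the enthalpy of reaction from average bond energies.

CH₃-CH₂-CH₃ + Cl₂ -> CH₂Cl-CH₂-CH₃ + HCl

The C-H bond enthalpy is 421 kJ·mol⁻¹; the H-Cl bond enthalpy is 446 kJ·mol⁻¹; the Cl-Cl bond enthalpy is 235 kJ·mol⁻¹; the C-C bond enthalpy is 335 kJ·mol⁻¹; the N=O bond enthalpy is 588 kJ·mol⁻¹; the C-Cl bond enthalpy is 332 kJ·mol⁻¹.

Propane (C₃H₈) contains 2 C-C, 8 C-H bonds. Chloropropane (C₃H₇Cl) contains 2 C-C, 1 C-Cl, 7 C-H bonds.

Bonds broken (reactants):
  C-C: 2 × 335 = 670
  C-H: 8 × 421 = 3368
  Cl-Cl: 1 × 235 = 235
  Σ(broken) = 4273 kJ
Bonds formed (products):
  C-C: 2 × 335 = 670
  C-Cl: 1 × 332 = 332
  C-H: 7 × 421 = 2947
  H-Cl: 1 × 446 = 446
  Σ(formed) = 4395 kJ
ΔH = Σ(broken) − Σ(formed) = 4273 − 4395 = −122 kJ

ΔH ≈ −122 kJ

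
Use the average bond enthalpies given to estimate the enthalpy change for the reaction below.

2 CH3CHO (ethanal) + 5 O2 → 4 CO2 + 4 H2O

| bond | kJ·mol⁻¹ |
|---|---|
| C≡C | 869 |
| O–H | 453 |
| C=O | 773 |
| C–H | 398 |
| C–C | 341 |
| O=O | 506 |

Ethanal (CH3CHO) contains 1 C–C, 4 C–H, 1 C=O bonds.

Bonds broken (reactants):
  C–C: 2 × 341 = 682
  C–H: 8 × 398 = 3184
  C=O: 2 × 773 = 1546
  O=O: 5 × 506 = 2530
  Σ(broken) = 7942 kJ
Bonds formed (products):
  C=O: 8 × 773 = 6184
  O–H: 8 × 453 = 3624
  Σ(formed) = 9808 kJ
ΔH = Σ(broken) − Σ(formed) = 7942 − 9808 = −1866 kJ

ΔH ≈ −1866 kJ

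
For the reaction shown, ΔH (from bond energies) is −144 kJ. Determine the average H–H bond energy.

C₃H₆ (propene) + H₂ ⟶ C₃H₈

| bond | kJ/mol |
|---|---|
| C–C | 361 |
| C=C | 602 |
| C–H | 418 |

Let D be the H–H bond energy.
Σ(broken) = 1×361 + 6×418 + 1×602 + 1×D = 3471 + D
Σ(formed) = 2×361 + 8×418 = 4066
ΔH = Σ(broken) − Σ(formed) = (3471 + D) − (4066) = −595 + D
Setting this equal to −144 kJ gives D = 451 kJ/mol.

D(H–H) ≈ 451 kJ/mol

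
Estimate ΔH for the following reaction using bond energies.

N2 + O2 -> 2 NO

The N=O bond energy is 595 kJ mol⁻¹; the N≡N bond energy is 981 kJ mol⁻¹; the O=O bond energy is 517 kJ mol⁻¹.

ΔH ≈ +308 kJ

Bonds broken (reactants):
  N≡N: 1 × 981 = 981
  O=O: 1 × 517 = 517
  Σ(broken) = 1498 kJ
Bonds formed (products):
  N=O: 2 × 595 = 1190
  Σ(formed) = 1190 kJ
ΔH = Σ(broken) − Σ(formed) = 1498 − 1190 = +308 kJ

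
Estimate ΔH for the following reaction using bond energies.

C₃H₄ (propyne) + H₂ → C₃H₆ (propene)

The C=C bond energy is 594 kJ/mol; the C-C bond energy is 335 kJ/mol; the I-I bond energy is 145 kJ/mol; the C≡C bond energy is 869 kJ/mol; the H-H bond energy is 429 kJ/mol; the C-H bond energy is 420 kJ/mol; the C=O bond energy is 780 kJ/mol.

Bonds broken (reactants):
  C≡C: 1 × 869 = 869
  C-C: 1 × 335 = 335
  C-H: 4 × 420 = 1680
  H-H: 1 × 429 = 429
  Σ(broken) = 3313 kJ
Bonds formed (products):
  C-C: 1 × 335 = 335
  C-H: 6 × 420 = 2520
  C=C: 1 × 594 = 594
  Σ(formed) = 3449 kJ
ΔH = Σ(broken) − Σ(formed) = 3313 − 3449 = −136 kJ

ΔH ≈ −136 kJ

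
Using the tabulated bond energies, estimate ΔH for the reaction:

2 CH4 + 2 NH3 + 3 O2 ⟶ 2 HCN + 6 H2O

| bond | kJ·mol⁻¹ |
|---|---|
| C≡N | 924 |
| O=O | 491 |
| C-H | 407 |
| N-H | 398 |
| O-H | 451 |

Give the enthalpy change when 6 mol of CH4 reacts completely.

Bonds broken (reactants):
  C-H: 8 × 407 = 3256
  N-H: 6 × 398 = 2388
  O=O: 3 × 491 = 1473
  Σ(broken) = 7117 kJ
Bonds formed (products):
  C≡N: 2 × 924 = 1848
  C-H: 2 × 407 = 814
  O-H: 12 × 451 = 5412
  Σ(formed) = 8074 kJ
ΔH = Σ(broken) − Σ(formed) = 7117 − 8074 = −957 kJ
For 3× the reaction as written: 3 × (−957) = −2871 kJ

ΔH = −2871 kJ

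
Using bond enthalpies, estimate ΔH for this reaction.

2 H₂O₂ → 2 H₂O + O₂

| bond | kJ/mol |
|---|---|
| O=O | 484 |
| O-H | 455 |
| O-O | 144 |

Bonds broken (reactants):
  O-H: 4 × 455 = 1820
  O-O: 2 × 144 = 288
  Σ(broken) = 2108 kJ
Bonds formed (products):
  O-H: 4 × 455 = 1820
  O=O: 1 × 484 = 484
  Σ(formed) = 2304 kJ
ΔH = Σ(broken) − Σ(formed) = 2108 − 2304 = −196 kJ

ΔH ≈ −196 kJ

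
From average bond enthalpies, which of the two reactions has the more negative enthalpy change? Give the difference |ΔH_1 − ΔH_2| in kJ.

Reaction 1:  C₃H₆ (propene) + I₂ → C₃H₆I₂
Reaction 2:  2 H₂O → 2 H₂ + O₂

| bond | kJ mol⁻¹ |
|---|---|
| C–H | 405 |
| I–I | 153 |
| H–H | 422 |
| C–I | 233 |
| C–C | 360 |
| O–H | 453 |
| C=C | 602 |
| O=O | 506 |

Reaction 1:
  Bonds broken (reactants):
    C–C: 1 × 360 = 360
    C–H: 6 × 405 = 2430
    C=C: 1 × 602 = 602
    I–I: 1 × 153 = 153
    Σ(broken) = 3545 kJ
  Bonds formed (products):
    C–C: 2 × 360 = 720
    C–H: 6 × 405 = 2430
    C–I: 2 × 233 = 466
    Σ(formed) = 3616 kJ
  ΔH_1 = 3545 − 3616 = −71 kJ
Reaction 2:
  Bonds broken (reactants):
    O–H: 4 × 453 = 1812
    Σ(broken) = 1812 kJ
  Bonds formed (products):
    H–H: 2 × 422 = 844
    O=O: 1 × 506 = 506
    Σ(formed) = 1350 kJ
  ΔH_2 = 1812 − 1350 = +462 kJ
ΔH_1 − ΔH_2 = −533 kJ, so reaction 1 has the more negative ΔH; |ΔH_1 − ΔH_2| = 533 kJ.

Reaction 1, by 533 kJ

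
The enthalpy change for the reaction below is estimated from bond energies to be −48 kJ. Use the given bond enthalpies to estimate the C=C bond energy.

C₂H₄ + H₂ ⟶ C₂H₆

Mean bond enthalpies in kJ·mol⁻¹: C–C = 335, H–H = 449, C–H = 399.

D(C=C) ≈ 636 kJ/mol

Let D be the C=C bond energy.
Σ(broken) = 4×399 + 1×D + 1×449 = 2045 + D
Σ(formed) = 1×335 + 6×399 = 2729
ΔH = Σ(broken) − Σ(formed) = (2045 + D) − (2729) = −684 + D
Setting this equal to −48 kJ gives D = 636 kJ/mol.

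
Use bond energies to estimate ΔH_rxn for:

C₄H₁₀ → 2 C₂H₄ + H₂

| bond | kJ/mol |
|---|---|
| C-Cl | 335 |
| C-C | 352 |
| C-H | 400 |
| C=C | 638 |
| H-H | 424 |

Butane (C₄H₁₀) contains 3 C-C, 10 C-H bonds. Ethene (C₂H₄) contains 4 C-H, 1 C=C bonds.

ΔH ≈ +156 kJ

Bonds broken (reactants):
  C-C: 3 × 352 = 1056
  C-H: 10 × 400 = 4000
  Σ(broken) = 5056 kJ
Bonds formed (products):
  C-H: 8 × 400 = 3200
  C=C: 2 × 638 = 1276
  H-H: 1 × 424 = 424
  Σ(formed) = 4900 kJ
ΔH = Σ(broken) − Σ(formed) = 5056 − 4900 = +156 kJ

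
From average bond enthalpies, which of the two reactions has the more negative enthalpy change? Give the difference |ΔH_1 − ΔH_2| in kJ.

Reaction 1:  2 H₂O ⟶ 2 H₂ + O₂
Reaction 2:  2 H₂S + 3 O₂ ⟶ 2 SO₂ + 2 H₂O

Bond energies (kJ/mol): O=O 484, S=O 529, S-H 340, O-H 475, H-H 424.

Reaction 1:
  Bonds broken (reactants):
    O-H: 4 × 475 = 1900
    Σ(broken) = 1900 kJ
  Bonds formed (products):
    H-H: 2 × 424 = 848
    O=O: 1 × 484 = 484
    Σ(formed) = 1332 kJ
  ΔH_1 = 1900 − 1332 = +568 kJ
Reaction 2:
  Bonds broken (reactants):
    O=O: 3 × 484 = 1452
    S-H: 4 × 340 = 1360
    Σ(broken) = 2812 kJ
  Bonds formed (products):
    O-H: 4 × 475 = 1900
    S=O: 4 × 529 = 2116
    Σ(formed) = 4016 kJ
  ΔH_2 = 2812 − 4016 = −1204 kJ
ΔH_1 − ΔH_2 = +1772 kJ, so reaction 2 has the more negative ΔH; |ΔH_1 − ΔH_2| = 1772 kJ.

Reaction 2, by 1772 kJ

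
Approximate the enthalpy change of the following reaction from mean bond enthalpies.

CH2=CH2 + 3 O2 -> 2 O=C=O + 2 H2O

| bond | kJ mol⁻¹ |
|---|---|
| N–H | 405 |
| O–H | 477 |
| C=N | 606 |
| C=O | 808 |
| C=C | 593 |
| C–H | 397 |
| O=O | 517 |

Bonds broken (reactants):
  C–H: 4 × 397 = 1588
  C=C: 1 × 593 = 593
  O=O: 3 × 517 = 1551
  Σ(broken) = 3732 kJ
Bonds formed (products):
  C=O: 4 × 808 = 3232
  O–H: 4 × 477 = 1908
  Σ(formed) = 5140 kJ
ΔH = Σ(broken) − Σ(formed) = 3732 − 5140 = −1408 kJ

ΔH ≈ −1408 kJ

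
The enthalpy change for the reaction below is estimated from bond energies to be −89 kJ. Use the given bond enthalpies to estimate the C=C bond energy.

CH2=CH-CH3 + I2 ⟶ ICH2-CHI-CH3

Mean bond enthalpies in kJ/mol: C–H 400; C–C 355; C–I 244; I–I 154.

Let D be the C=C bond energy.
Σ(broken) = 1×355 + 6×400 + 1×D + 1×154 = 2909 + D
Σ(formed) = 2×355 + 6×400 + 2×244 = 3598
ΔH = Σ(broken) − Σ(formed) = (2909 + D) − (3598) = −689 + D
Setting this equal to −89 kJ gives D = 600 kJ/mol.

D(C=C) ≈ 600 kJ/mol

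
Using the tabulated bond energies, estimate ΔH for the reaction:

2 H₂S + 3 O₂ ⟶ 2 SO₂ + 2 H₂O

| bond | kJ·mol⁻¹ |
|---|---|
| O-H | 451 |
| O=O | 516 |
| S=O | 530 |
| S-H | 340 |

ΔH ≈ −1016 kJ

Bonds broken (reactants):
  O=O: 3 × 516 = 1548
  S-H: 4 × 340 = 1360
  Σ(broken) = 2908 kJ
Bonds formed (products):
  O-H: 4 × 451 = 1804
  S=O: 4 × 530 = 2120
  Σ(formed) = 3924 kJ
ΔH = Σ(broken) − Σ(formed) = 2908 − 3924 = −1016 kJ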